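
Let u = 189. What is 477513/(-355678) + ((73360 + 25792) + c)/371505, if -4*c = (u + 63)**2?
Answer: -147779025937/132136155390 ≈ -1.1184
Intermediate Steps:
c = -15876 (c = -(189 + 63)**2/4 = -1/4*252**2 = -1/4*63504 = -15876)
477513/(-355678) + ((73360 + 25792) + c)/371505 = 477513/(-355678) + ((73360 + 25792) - 15876)/371505 = 477513*(-1/355678) + (99152 - 15876)*(1/371505) = -477513/355678 + 83276*(1/371505) = -477513/355678 + 83276/371505 = -147779025937/132136155390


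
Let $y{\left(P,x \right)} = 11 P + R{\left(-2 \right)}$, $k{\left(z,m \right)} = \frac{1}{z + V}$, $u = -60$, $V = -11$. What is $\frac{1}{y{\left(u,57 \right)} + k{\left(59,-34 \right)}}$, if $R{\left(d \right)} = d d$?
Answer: $- \frac{48}{31487} \approx -0.0015244$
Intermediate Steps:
$R{\left(d \right)} = d^{2}$
$k{\left(z,m \right)} = \frac{1}{-11 + z}$ ($k{\left(z,m \right)} = \frac{1}{z - 11} = \frac{1}{-11 + z}$)
$y{\left(P,x \right)} = 4 + 11 P$ ($y{\left(P,x \right)} = 11 P + \left(-2\right)^{2} = 11 P + 4 = 4 + 11 P$)
$\frac{1}{y{\left(u,57 \right)} + k{\left(59,-34 \right)}} = \frac{1}{\left(4 + 11 \left(-60\right)\right) + \frac{1}{-11 + 59}} = \frac{1}{\left(4 - 660\right) + \frac{1}{48}} = \frac{1}{-656 + \frac{1}{48}} = \frac{1}{- \frac{31487}{48}} = - \frac{48}{31487}$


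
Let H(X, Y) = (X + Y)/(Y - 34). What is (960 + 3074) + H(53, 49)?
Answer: 20204/5 ≈ 4040.8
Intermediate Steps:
H(X, Y) = (X + Y)/(-34 + Y)
(960 + 3074) + H(53, 49) = (960 + 3074) + (53 + 49)/(-34 + 49) = 4034 + 102/15 = 4034 + (1/15)*102 = 4034 + 34/5 = 20204/5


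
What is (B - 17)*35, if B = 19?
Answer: 70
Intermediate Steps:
(B - 17)*35 = (19 - 17)*35 = 2*35 = 70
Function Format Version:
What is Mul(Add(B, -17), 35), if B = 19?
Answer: 70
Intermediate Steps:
Mul(Add(B, -17), 35) = Mul(Add(19, -17), 35) = Mul(2, 35) = 70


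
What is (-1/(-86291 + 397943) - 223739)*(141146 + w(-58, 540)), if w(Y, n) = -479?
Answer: -3269509334504981/103884 ≈ -3.1473e+10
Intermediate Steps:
(-1/(-86291 + 397943) - 223739)*(141146 + w(-58, 540)) = (-1/(-86291 + 397943) - 223739)*(141146 - 479) = (-1/311652 - 223739)*140667 = -69728706829/311652*140667 = -3269509334504981/103884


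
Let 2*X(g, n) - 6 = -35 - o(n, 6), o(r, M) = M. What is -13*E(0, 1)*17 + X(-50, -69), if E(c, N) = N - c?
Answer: -477/2 ≈ -238.50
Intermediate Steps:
X(g, n) = -35/2 (X(g, n) = 3 + (-35 - 1*6)/2 = 3 + (-35 - 6)/2 = 3 + (½)*(-41) = 3 - 41/2 = -35/2)
-13*E(0, 1)*17 + X(-50, -69) = -13*(1 - 1*0)*17 - 35/2 = -13*(1 + 0)*17 - 35/2 = -13*1*17 - 35/2 = -13*17 - 35/2 = -221 - 35/2 = -477/2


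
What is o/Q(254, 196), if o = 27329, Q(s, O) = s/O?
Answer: 2678242/127 ≈ 21089.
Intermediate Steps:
o/Q(254, 196) = 27329/((254/196)) = 27329/((254*(1/196))) = 27329/(127/98) = 27329*(98/127) = 2678242/127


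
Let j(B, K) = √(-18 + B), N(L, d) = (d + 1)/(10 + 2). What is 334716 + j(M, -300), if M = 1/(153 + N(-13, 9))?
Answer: 334716 + 4*I*√958074/923 ≈ 3.3472e+5 + 4.2419*I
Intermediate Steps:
N(L, d) = 1/12 + d/12 (N(L, d) = (1 + d)/12 = (1 + d)*(1/12) = 1/12 + d/12)
M = 6/923 (M = 1/(153 + (1/12 + (1/12)*9)) = 1/(153 + (1/12 + ¾)) = 1/(153 + ⅚) = 1/(923/6) = 6/923 ≈ 0.0065005)
334716 + j(M, -300) = 334716 + √(-18 + 6/923) = 334716 + √(-16608/923) = 334716 + 4*I*√958074/923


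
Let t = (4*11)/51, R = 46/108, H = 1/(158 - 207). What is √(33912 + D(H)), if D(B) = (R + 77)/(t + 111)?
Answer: √39735260613370/34230 ≈ 184.15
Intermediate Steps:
H = -1/49 (H = 1/(-49) = -1/49 ≈ -0.020408)
R = 23/54 (R = 46*(1/108) = 23/54 ≈ 0.42593)
t = 44/51 (t = 44*(1/51) = 44/51 ≈ 0.86275)
D(B) = 71077/102690 (D(B) = (23/54 + 77)/(44/51 + 111) = 4181/(54*(5705/51)) = (4181/54)*(51/5705) = 71077/102690)
√(33912 + D(H)) = √(33912 + 71077/102690) = √(3482494357/102690) = √39735260613370/34230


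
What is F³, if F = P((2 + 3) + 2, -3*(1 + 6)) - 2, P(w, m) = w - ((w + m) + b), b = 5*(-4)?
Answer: 59319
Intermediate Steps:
b = -20
P(w, m) = 20 - m (P(w, m) = w - ((w + m) - 20) = w - ((m + w) - 20) = w - (-20 + m + w) = w + (20 - m - w) = 20 - m)
F = 39 (F = (20 - (-3)*(1 + 6)) - 2 = (20 - (-3)*7) - 2 = (20 - 1*(-21)) - 2 = (20 + 21) - 2 = 41 - 2 = 39)
F³ = 39³ = 59319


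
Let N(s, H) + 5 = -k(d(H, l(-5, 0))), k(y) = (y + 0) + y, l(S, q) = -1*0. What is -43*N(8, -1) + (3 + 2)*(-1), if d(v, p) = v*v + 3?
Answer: 554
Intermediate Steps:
l(S, q) = 0
d(v, p) = 3 + v**2 (d(v, p) = v**2 + 3 = 3 + v**2)
k(y) = 2*y (k(y) = y + y = 2*y)
N(s, H) = -11 - 2*H**2 (N(s, H) = -5 - 2*(3 + H**2) = -5 - (6 + 2*H**2) = -5 + (-6 - 2*H**2) = -11 - 2*H**2)
-43*N(8, -1) + (3 + 2)*(-1) = -43*(-11 - 2*(-1)**2) + (3 + 2)*(-1) = -43*(-11 - 2*1) + 5*(-1) = -43*(-11 - 2) - 5 = -43*(-13) - 5 = 559 - 5 = 554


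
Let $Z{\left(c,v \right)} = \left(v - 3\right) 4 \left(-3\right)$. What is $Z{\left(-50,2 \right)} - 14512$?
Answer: $-14500$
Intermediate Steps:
$Z{\left(c,v \right)} = 36 - 12 v$ ($Z{\left(c,v \right)} = \left(-3 + v\right) 4 \left(-3\right) = \left(-12 + 4 v\right) \left(-3\right) = 36 - 12 v$)
$Z{\left(-50,2 \right)} - 14512 = \left(36 - 24\right) - 14512 = 12 - 14512 = -14500$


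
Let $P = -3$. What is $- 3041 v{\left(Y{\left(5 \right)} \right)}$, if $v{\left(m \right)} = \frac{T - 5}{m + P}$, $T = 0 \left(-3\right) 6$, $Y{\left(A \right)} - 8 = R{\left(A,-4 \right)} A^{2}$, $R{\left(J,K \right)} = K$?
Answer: $- \frac{3041}{19} \approx -160.05$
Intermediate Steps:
$Y{\left(A \right)} = 8 - 4 A^{2}$
$T = 0$ ($T = 0 \cdot 6 = 0$)
$v{\left(m \right)} = - \frac{5}{-3 + m}$ ($v{\left(m \right)} = \frac{0 - 5}{m - 3} = - \frac{5}{-3 + m}$)
$- 3041 v{\left(Y{\left(5 \right)} \right)} = - 3041 \left(- \frac{5}{-3 + \left(8 - 4 \cdot 5^{2}\right)}\right) = - 3041 \left(- \frac{5}{-3 + \left(8 - 100\right)}\right) = - 3041 \left(- \frac{5}{-3 - 92}\right) = - 3041 \left(- \frac{5}{-95}\right) = - 3041 \left(\left(-5\right) \left(- \frac{1}{95}\right)\right) = \left(-3041\right) \frac{1}{19} = - \frac{3041}{19}$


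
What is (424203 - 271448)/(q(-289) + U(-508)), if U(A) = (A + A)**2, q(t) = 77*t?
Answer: 152755/1010003 ≈ 0.15124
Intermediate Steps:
U(A) = 4*A**2 (U(A) = (2*A)**2 = 4*A**2)
(424203 - 271448)/(q(-289) + U(-508)) = (424203 - 271448)/(77*(-289) + 4*(-508)**2) = 152755/(-22253 + 4*258064) = 152755/(-22253 + 1032256) = 152755/1010003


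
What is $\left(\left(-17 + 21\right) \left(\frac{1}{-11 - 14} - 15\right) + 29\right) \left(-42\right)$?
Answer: $\frac{32718}{25} \approx 1308.7$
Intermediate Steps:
$\left(\left(-17 + 21\right) \left(\frac{1}{-11 - 14} - 15\right) + 29\right) \left(-42\right) = \left(4 \left(\frac{1}{-25} - 15\right) + 29\right) \left(-42\right) = \left(4 \left(- \frac{1}{25} - 15\right) + 29\right) \left(-42\right) = \left(4 \left(- \frac{376}{25}\right) + 29\right) \left(-42\right) = \left(- \frac{1504}{25} + 29\right) \left(-42\right) = \left(- \frac{779}{25}\right) \left(-42\right) = \frac{32718}{25}$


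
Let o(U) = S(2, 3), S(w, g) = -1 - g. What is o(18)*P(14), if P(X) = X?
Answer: -56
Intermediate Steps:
o(U) = -4 (o(U) = -1 - 1*3 = -1 - 3 = -4)
o(18)*P(14) = -4*14 = -56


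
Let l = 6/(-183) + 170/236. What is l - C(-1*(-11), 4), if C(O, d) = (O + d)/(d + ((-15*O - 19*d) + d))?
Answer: 1261087/1677134 ≈ 0.75193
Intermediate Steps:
C(O, d) = (O + d)/(-17*d - 15*O) (C(O, d) = (O + d)/(d + ((-19*d - 15*O) + d)) = (O + d)/(d + (-18*d - 15*O)) = (O + d)/(-17*d - 15*O))
l = 4949/7198 (l = 6*(-1/183) + 170*(1/236) = -2/61 + 85/118 = 4949/7198 ≈ 0.68755)
l - C(-1*(-11), 4) = 4949/7198 - (-(-1)*(-11) - 1*4)/(15*(-1*(-11)) + 17*4) = 4949/7198 - (-1*11 - 4)/(15*11 + 68) = 4949/7198 - (-11 - 4)/(165 + 68) = 4949/7198 - (-15)/233 = 4949/7198 - 1*(-15/233) = 4949/7198 + 15/233 = 1261087/1677134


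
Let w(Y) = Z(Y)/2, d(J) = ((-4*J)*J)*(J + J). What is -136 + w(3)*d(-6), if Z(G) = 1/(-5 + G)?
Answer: -568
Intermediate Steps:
d(J) = -8*J**3 (d(J) = (-4*J**2)*(2*J) = -8*J**3)
w(Y) = 1/(2*(-5 + Y)) (w(Y) = 1/((-5 + Y)*2) = (1/2)/(-5 + Y) = 1/(2*(-5 + Y)))
-136 + w(3)*d(-6) = -136 + (1/(2*(-5 + 3)))*(-8*(-6)**3) = -136 + ((1/2)/(-2))*(-8*(-216)) = -136 + ((1/2)*(-1/2))*1728 = -136 - 1/4*1728 = -136 - 432 = -568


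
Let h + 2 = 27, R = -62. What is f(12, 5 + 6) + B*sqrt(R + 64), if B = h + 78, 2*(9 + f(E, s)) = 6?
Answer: -6 + 103*sqrt(2) ≈ 139.66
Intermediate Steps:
h = 25 (h = -2 + 27 = 25)
f(E, s) = -6 (f(E, s) = -9 + (1/2)*6 = -9 + 3 = -6)
B = 103 (B = 25 + 78 = 103)
f(12, 5 + 6) + B*sqrt(R + 64) = -6 + 103*sqrt(-62 + 64) = -6 + 103*sqrt(2)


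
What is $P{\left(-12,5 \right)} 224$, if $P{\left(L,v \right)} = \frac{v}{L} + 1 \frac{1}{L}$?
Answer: $-112$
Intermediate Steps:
$P{\left(L,v \right)} = \frac{1}{L} + \frac{v}{L}$ ($P{\left(L,v \right)} = \frac{v}{L} + \frac{1}{L} = \frac{1}{L} + \frac{v}{L}$)
$P{\left(-12,5 \right)} 224 = \frac{1 + 5}{-12} \cdot 224 = \left(- \frac{1}{12}\right) 6 \cdot 224 = \left(- \frac{1}{2}\right) 224 = -112$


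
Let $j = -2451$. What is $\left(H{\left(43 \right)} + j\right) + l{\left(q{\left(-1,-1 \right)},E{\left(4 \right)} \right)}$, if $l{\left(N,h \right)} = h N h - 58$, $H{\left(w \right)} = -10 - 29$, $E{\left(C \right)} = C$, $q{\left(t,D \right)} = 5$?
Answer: $-2468$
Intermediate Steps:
$H{\left(w \right)} = -39$ ($H{\left(w \right)} = -10 - 29 = -39$)
$l{\left(N,h \right)} = -58 + N h^{2}$ ($l{\left(N,h \right)} = N h h - 58 = N h^{2} - 58 = -58 + N h^{2}$)
$\left(H{\left(43 \right)} + j\right) + l{\left(q{\left(-1,-1 \right)},E{\left(4 \right)} \right)} = \left(-39 - 2451\right) - \left(58 - 5 \cdot 4^{2}\right) = -2490 + \left(-58 + 5 \cdot 16\right) = -2490 + \left(-58 + 80\right) = -2490 + 22 = -2468$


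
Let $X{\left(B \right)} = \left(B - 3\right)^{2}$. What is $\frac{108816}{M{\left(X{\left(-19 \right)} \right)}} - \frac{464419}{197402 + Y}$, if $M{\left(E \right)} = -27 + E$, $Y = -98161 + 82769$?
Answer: $\frac{19593360677}{83178570} \approx 235.56$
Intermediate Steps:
$X{\left(B \right)} = \left(-3 + B\right)^{2}$
$Y = -15392$
$\frac{108816}{M{\left(X{\left(-19 \right)} \right)}} - \frac{464419}{197402 + Y} = \frac{108816}{-27 + \left(-3 - 19\right)^{2}} - \frac{464419}{197402 - 15392} = \frac{108816}{-27 + \left(-22\right)^{2}} - \frac{464419}{182010} = \frac{108816}{-27 + 484} - \frac{464419}{182010} = \frac{108816}{457} - \frac{464419}{182010} = \frac{19593360677}{83178570}$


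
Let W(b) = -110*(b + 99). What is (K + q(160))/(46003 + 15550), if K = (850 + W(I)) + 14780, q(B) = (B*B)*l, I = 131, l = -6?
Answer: -163270/61553 ≈ -2.6525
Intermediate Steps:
q(B) = -6*B² (q(B) = (B*B)*(-6) = B²*(-6) = -6*B²)
W(b) = -10890 - 110*b (W(b) = -110*(99 + b) = -10890 - 110*b)
K = -9670 (K = (850 + (-10890 - 110*131)) + 14780 = (850 + (-10890 - 14410)) + 14780 = (850 - 25300) + 14780 = -24450 + 14780 = -9670)
(K + q(160))/(46003 + 15550) = (-9670 - 6*160²)/(46003 + 15550) = (-9670 - 6*25600)/61553 = (-9670 - 153600)*(1/61553) = -163270*1/61553 = -163270/61553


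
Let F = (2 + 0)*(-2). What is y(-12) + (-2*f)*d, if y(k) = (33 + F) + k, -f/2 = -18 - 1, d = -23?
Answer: 1765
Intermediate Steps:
F = -4 (F = 2*(-2) = -4)
f = 38 (f = -2*(-18 - 1) = -2*(-19) = 38)
y(k) = 29 + k (y(k) = (33 - 4) + k = 29 + k)
y(-12) + (-2*f)*d = (29 - 12) - 2*38*(-23) = 17 - 76*(-23) = 17 + 1748 = 1765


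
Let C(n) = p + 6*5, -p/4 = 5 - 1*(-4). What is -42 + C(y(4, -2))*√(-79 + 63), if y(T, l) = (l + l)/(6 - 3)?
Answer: -42 - 24*I ≈ -42.0 - 24.0*I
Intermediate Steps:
y(T, l) = 2*l/3 (y(T, l) = (2*l)/3 = (2*l)*(⅓) = 2*l/3)
p = -36 (p = -4*(5 - 1*(-4)) = -4*(5 + 4) = -4*9 = -36)
C(n) = -6 (C(n) = -36 + 6*5 = -36 + 30 = -6)
-42 + C(y(4, -2))*√(-79 + 63) = -42 - 6*√(-79 + 63) = -42 - 24*I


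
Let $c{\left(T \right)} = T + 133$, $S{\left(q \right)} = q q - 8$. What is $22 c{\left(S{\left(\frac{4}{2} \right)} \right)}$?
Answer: $2838$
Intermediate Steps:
$S{\left(q \right)} = -8 + q^{2}$ ($S{\left(q \right)} = q^{2} - 8 = -8 + q^{2}$)
$c{\left(T \right)} = 133 + T$
$22 c{\left(S{\left(\frac{4}{2} \right)} \right)} = 22 \left(133 - \left(8 - \left(\frac{4}{2}\right)^{2}\right)\right) = 22 \left(133 - \left(8 - \left(4 \cdot \frac{1}{2}\right)^{2}\right)\right) = 22 \left(133 - \left(8 - 2^{2}\right)\right) = 22 \left(133 + \left(-8 + 4\right)\right) = 22 \left(133 - 4\right) = 22 \cdot 129 = 2838$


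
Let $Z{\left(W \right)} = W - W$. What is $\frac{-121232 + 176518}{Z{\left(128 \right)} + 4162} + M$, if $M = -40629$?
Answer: $- \frac{84521306}{2081} \approx -40616.0$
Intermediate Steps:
$Z{\left(W \right)} = 0$
$\frac{-121232 + 176518}{Z{\left(128 \right)} + 4162} + M = \frac{-121232 + 176518}{0 + 4162} - 40629 = \frac{55286}{4162} - 40629 = 55286 \cdot \frac{1}{4162} - 40629 = \frac{27643}{2081} - 40629 = - \frac{84521306}{2081}$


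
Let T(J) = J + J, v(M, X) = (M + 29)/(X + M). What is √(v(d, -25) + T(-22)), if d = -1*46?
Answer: I*√220597/71 ≈ 6.6152*I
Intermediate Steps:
d = -46
v(M, X) = (29 + M)/(M + X)
T(J) = 2*J
√(v(d, -25) + T(-22)) = √((29 - 46)/(-46 - 25) + 2*(-22)) = √(-17/(-71) - 44) = √(-1/71*(-17) - 44) = √(17/71 - 44) = √(-3107/71) = I*√220597/71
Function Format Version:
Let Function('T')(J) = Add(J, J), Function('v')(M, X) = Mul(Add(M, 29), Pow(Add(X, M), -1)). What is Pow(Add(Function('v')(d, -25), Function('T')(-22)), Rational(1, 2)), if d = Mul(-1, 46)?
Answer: Mul(Rational(1, 71), I, Pow(220597, Rational(1, 2))) ≈ Mul(6.6152, I)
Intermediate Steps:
d = -46
Function('v')(M, X) = Mul(Pow(Add(M, X), -1), Add(29, M)) (Function('v')(M, X) = Mul(Add(29, M), Pow(Add(M, X), -1)) = Mul(Pow(Add(M, X), -1), Add(29, M)))
Function('T')(J) = Mul(2, J)
Pow(Add(Function('v')(d, -25), Function('T')(-22)), Rational(1, 2)) = Pow(Add(Mul(Pow(Add(-46, -25), -1), Add(29, -46)), Mul(2, -22)), Rational(1, 2)) = Pow(Add(Mul(Pow(-71, -1), -17), -44), Rational(1, 2)) = Pow(Add(Mul(Rational(-1, 71), -17), -44), Rational(1, 2)) = Pow(Add(Rational(17, 71), -44), Rational(1, 2)) = Pow(Rational(-3107, 71), Rational(1, 2)) = Mul(Rational(1, 71), I, Pow(220597, Rational(1, 2)))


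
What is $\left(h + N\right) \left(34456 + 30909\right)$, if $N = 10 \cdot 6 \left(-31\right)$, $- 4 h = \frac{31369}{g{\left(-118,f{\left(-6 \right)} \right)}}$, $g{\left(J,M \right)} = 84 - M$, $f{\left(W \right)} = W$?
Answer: $- \frac{9163767737}{72} \approx -1.2727 \cdot 10^{8}$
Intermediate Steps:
$h = - \frac{31369}{360}$ ($h = - \frac{31369 \frac{1}{84 - -6}}{4} = - \frac{31369 \frac{1}{84 + 6}}{4} = - \frac{31369 \cdot \frac{1}{90}}{4} = \left(- \frac{1}{4}\right) \frac{31369}{90} = - \frac{31369}{360} \approx -87.136$)
$N = -1860$ ($N = 60 \left(-31\right) = -1860$)
$\left(h + N\right) \left(34456 + 30909\right) = \left(- \frac{31369}{360} - 1860\right) \left(34456 + 30909\right) = \left(- \frac{700969}{360}\right) 65365 = - \frac{9163767737}{72}$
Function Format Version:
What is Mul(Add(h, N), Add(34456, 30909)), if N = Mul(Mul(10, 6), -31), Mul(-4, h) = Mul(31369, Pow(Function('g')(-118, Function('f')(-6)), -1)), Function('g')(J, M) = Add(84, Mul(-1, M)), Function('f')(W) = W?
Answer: Rational(-9163767737, 72) ≈ -1.2727e+8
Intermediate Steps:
h = Rational(-31369, 360) (h = Mul(Rational(-1, 4), Mul(31369, Pow(Add(84, Mul(-1, -6)), -1))) = Mul(Rational(-1, 4), Mul(31369, Pow(Add(84, 6), -1))) = Mul(Rational(-1, 4), Mul(31369, Pow(90, -1))) = Mul(Rational(-1, 4), Mul(31369, Rational(1, 90))) = Mul(Rational(-1, 4), Rational(31369, 90)) = Rational(-31369, 360) ≈ -87.136)
N = -1860 (N = Mul(60, -31) = -1860)
Mul(Add(h, N), Add(34456, 30909)) = Mul(Add(Rational(-31369, 360), -1860), Add(34456, 30909)) = Mul(Rational(-700969, 360), 65365) = Rational(-9163767737, 72)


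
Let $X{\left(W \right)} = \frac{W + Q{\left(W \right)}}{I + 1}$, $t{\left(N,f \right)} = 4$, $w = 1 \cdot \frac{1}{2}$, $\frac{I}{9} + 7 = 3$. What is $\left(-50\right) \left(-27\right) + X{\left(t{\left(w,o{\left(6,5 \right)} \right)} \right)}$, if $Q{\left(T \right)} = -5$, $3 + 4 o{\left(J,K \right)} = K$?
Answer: $\frac{47251}{35} \approx 1350.0$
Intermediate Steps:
$I = -36$ ($I = -63 + 9 \cdot 3 = -63 + 27 = -36$)
$o{\left(J,K \right)} = - \frac{3}{4} + \frac{K}{4}$
$w = \frac{1}{2}$ ($w = 1 \cdot \frac{1}{2} = \frac{1}{2} \approx 0.5$)
$X{\left(W \right)} = \frac{1}{7} - \frac{W}{35}$ ($X{\left(W \right)} = \frac{W - 5}{-36 + 1} = \frac{-5 + W}{-35} = \left(-5 + W\right) \left(- \frac{1}{35}\right) = \frac{1}{7} - \frac{W}{35}$)
$\left(-50\right) \left(-27\right) + X{\left(t{\left(w,o{\left(6,5 \right)} \right)} \right)} = \left(-50\right) \left(-27\right) + \left(\frac{1}{7} - \frac{4}{35}\right) = 1350 + \left(\frac{1}{7} - \frac{4}{35}\right) = 1350 + \frac{1}{35} = \frac{47251}{35}$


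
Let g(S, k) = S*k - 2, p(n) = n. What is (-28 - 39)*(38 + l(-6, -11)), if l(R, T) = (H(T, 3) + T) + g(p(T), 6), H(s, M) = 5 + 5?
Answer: 2077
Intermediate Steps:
g(S, k) = -2 + S*k
H(s, M) = 10
l(R, T) = 8 + 7*T (l(R, T) = (10 + T) + (-2 + T*6) = (10 + T) + (-2 + 6*T) = 8 + 7*T)
(-28 - 39)*(38 + l(-6, -11)) = (-28 - 39)*(38 + (8 + 7*(-11))) = -67*(38 + (8 - 77)) = -67*(38 - 69) = -67*(-31) = 2077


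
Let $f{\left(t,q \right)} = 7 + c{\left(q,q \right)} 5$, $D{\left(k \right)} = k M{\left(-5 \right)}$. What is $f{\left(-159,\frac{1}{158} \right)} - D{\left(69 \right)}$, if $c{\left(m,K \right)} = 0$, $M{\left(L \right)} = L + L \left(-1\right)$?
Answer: $7$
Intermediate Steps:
$M{\left(L \right)} = 0$ ($M{\left(L \right)} = L - L = 0$)
$D{\left(k \right)} = 0$ ($D{\left(k \right)} = k 0 = 0$)
$f{\left(t,q \right)} = 7$ ($f{\left(t,q \right)} = 7 + 0 \cdot 5 = 7 + 0 = 7$)
$f{\left(-159,\frac{1}{158} \right)} - D{\left(69 \right)} = 7 - 0 = 7 + 0 = 7$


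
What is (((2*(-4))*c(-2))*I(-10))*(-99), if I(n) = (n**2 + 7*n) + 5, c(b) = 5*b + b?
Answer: -332640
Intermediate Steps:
c(b) = 6*b
I(n) = 5 + n**2 + 7*n
(((2*(-4))*c(-2))*I(-10))*(-99) = (((2*(-4))*(6*(-2)))*(5 + (-10)**2 + 7*(-10)))*(-99) = ((-8*(-12))*(5 + 100 - 70))*(-99) = (96*35)*(-99) = 3360*(-99) = -332640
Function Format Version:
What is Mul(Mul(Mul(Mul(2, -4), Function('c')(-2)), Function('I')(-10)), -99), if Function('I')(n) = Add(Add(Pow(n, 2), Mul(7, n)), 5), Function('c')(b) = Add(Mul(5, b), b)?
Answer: -332640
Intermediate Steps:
Function('c')(b) = Mul(6, b)
Function('I')(n) = Add(5, Pow(n, 2), Mul(7, n))
Mul(Mul(Mul(Mul(2, -4), Function('c')(-2)), Function('I')(-10)), -99) = Mul(Mul(Mul(Mul(2, -4), Mul(6, -2)), Add(5, Pow(-10, 2), Mul(7, -10))), -99) = Mul(Mul(Mul(-8, -12), Add(5, 100, -70)), -99) = Mul(Mul(96, 35), -99) = Mul(3360, -99) = -332640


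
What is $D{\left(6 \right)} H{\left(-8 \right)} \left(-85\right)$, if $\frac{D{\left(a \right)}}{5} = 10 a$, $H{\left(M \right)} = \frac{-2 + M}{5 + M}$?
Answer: $-85000$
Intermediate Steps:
$H{\left(M \right)} = \frac{-2 + M}{5 + M}$
$D{\left(a \right)} = 50 a$ ($D{\left(a \right)} = 5 \cdot 10 a = 50 a$)
$D{\left(6 \right)} H{\left(-8 \right)} \left(-85\right) = 50 \cdot 6 \frac{-2 - 8}{5 - 8} \left(-85\right) = 300 \frac{1}{-3} \left(-10\right) \left(-85\right) = 300 \left(\left(- \frac{1}{3}\right) \left(-10\right)\right) \left(-85\right) = 300 \cdot \frac{10}{3} \left(-85\right) = 1000 \left(-85\right) = -85000$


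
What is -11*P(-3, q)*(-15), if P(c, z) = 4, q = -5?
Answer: 660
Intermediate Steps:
-11*P(-3, q)*(-15) = -11*4*(-15) = -44*(-15) = 660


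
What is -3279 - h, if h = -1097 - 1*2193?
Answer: 11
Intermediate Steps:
h = -3290 (h = -1097 - 2193 = -3290)
-3279 - h = -3279 - 1*(-3290) = -3279 + 3290 = 11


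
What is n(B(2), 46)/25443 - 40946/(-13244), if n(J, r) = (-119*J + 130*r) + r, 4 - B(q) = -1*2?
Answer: 50551873/15316686 ≈ 3.3004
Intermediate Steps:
B(q) = 6 (B(q) = 4 - (-1)*2 = 4 - 1*(-2) = 4 + 2 = 6)
n(J, r) = -119*J + 131*r
n(B(2), 46)/25443 - 40946/(-13244) = (-119*6 + 131*46)/25443 - 40946/(-13244) = (-714 + 6026)*(1/25443) - 40946*(-1/13244) = 5312*(1/25443) + 20473/6622 = 5312/25443 + 20473/6622 = 50551873/15316686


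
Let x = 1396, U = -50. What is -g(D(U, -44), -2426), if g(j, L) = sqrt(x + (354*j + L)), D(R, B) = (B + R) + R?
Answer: -I*sqrt(52006) ≈ -228.05*I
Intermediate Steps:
D(R, B) = B + 2*R
g(j, L) = sqrt(1396 + L + 354*j) (g(j, L) = sqrt(1396 + (354*j + L)) = sqrt(1396 + (L + 354*j)) = sqrt(1396 + L + 354*j))
-g(D(U, -44), -2426) = -sqrt(1396 - 2426 + 354*(-44 + 2*(-50))) = -sqrt(1396 - 2426 + 354*(-44 - 100)) = -sqrt(1396 - 2426 + 354*(-144)) = -sqrt(1396 - 2426 - 50976) = -sqrt(-52006) = -I*sqrt(52006)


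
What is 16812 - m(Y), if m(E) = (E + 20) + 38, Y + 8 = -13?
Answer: 16775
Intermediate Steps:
Y = -21 (Y = -8 - 13 = -21)
m(E) = 58 + E (m(E) = (20 + E) + 38 = 58 + E)
16812 - m(Y) = 16812 - (58 - 21) = 16812 - 1*37 = 16812 - 37 = 16775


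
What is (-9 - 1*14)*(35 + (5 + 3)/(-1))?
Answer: -621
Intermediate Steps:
(-9 - 1*14)*(35 + (5 + 3)/(-1)) = (-9 - 14)*(35 + 8*(-1)) = -23*(35 - 8) = -23*27 = -621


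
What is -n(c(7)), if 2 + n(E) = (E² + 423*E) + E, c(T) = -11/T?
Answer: 32625/49 ≈ 665.82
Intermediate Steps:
n(E) = -2 + E² + 424*E (n(E) = -2 + ((E² + 423*E) + E) = -2 + (E² + 424*E) = -2 + E² + 424*E)
-n(c(7)) = -(-2 + (-11/7)² + 424*(-11/7)) = -(-2 + 121/49 - 4664/7) = -1*(-32625/49) = 32625/49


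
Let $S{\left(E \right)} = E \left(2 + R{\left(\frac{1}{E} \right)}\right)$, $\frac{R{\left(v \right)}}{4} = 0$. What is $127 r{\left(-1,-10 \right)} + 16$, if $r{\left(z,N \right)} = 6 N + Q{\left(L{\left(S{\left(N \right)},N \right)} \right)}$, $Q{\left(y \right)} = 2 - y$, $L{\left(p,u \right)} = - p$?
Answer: $-9890$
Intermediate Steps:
$R{\left(v \right)} = 0$ ($R{\left(v \right)} = 4 \cdot 0 = 0$)
$S{\left(E \right)} = 2 E$ ($S{\left(E \right)} = E \left(2 + 0\right) = E 2 = 2 E$)
$r{\left(z,N \right)} = 2 + 8 N$ ($r{\left(z,N \right)} = 6 N - \left(-2 - 2 N\right) = 6 N + \left(2 + 2 N\right) = 2 + 8 N$)
$127 r{\left(-1,-10 \right)} + 16 = 127 \left(2 + 8 \left(-10\right)\right) + 16 = 127 \left(2 - 80\right) + 16 = 127 \left(-78\right) + 16 = -9906 + 16 = -9890$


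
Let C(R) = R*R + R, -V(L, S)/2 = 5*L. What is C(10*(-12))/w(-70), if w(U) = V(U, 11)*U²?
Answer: 51/12250 ≈ 0.0041633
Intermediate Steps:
V(L, S) = -10*L
w(U) = -10*U³ (w(U) = (-10*U)*U² = -10*U³)
C(R) = R + R² (C(R) = R² + R = R + R²)
C(10*(-12))/w(-70) = ((10*(-12))*(1 + 10*(-12)))/((-10*(-70)³)) = (-120*(1 - 120))/((-10*(-343000))) = -120*(-119)/3430000 = 14280*(1/3430000) = 51/12250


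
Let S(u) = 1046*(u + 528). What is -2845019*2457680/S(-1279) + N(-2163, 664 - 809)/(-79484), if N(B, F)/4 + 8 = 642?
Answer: 69470469274095078/7804792283 ≈ 8.9010e+6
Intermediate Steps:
N(B, F) = 2536 (N(B, F) = -32 + 4*642 = -32 + 2568 = 2536)
S(u) = 552288 + 1046*u (S(u) = 1046*(528 + u) = 552288 + 1046*u)
-2845019*2457680/S(-1279) + N(-2163, 664 - 809)/(-79484) = -2845019*2457680/(552288 + 1046*(-1279)) + 2536/(-79484) = -2845019*2457680/(552288 - 1337834) + 2536*(-1/79484) = -2845019/((-785546*1/2457680)) - 634/19871 = -2845019/(-392773/1228840) - 634/19871 = -2845019*(-1228840/392773) - 634/19871 = 3496073147960/392773 - 634/19871 = 69470469274095078/7804792283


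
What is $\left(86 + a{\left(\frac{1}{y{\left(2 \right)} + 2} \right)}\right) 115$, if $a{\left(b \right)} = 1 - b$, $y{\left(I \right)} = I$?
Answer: $\frac{39905}{4} \approx 9976.3$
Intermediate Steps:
$\left(86 + a{\left(\frac{1}{y{\left(2 \right)} + 2} \right)}\right) 115 = \left(86 + \left(1 - \frac{1}{2 + 2}\right)\right) 115 = \left(86 + \left(1 - \frac{1}{4}\right)\right) 115 = \left(86 + \frac{3}{4}\right) 115 = \frac{347}{4} \cdot 115 = \frac{39905}{4}$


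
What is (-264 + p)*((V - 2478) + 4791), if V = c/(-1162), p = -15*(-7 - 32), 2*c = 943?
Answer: 1725204549/2324 ≈ 7.4234e+5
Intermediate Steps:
c = 943/2 (c = (½)*943 = 943/2 ≈ 471.50)
p = 585 (p = -15*(-39) = 585)
V = -943/2324 (V = (943/2)/(-1162) = (943/2)*(-1/1162) = -943/2324 ≈ -0.40577)
(-264 + p)*((V - 2478) + 4791) = (-264 + 585)*((-943/2324 - 2478) + 4791) = 321*(-5759815/2324 + 4791) = 321*(5374469/2324) = 1725204549/2324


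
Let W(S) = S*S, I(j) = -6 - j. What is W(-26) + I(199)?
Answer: 471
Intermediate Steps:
W(S) = S**2
W(-26) + I(199) = (-26)**2 + (-6 - 1*199) = 676 + (-6 - 199) = 676 - 205 = 471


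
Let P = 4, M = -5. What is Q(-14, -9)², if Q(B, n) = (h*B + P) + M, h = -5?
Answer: 4761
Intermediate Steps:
Q(B, n) = -1 - 5*B (Q(B, n) = (-5*B + 4) - 5 = (4 - 5*B) - 5 = -1 - 5*B)
Q(-14, -9)² = (-1 - 5*(-14))² = (-1 + 70)² = 69² = 4761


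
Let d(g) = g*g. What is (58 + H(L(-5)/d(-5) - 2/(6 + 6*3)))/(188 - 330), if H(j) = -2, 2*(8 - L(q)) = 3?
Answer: -28/71 ≈ -0.39437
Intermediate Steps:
L(q) = 13/2 (L(q) = 8 - ½*3 = 8 - 3/2 = 13/2)
d(g) = g²
(58 + H(L(-5)/d(-5) - 2/(6 + 6*3)))/(188 - 330) = (58 - 2)/(188 - 330) = 56/(-142) = 56*(-1/142) = -28/71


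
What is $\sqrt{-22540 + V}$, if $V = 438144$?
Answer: $2 \sqrt{103901} \approx 644.67$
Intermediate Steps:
$\sqrt{-22540 + V} = \sqrt{-22540 + 438144} = \sqrt{415604} = 2 \sqrt{103901}$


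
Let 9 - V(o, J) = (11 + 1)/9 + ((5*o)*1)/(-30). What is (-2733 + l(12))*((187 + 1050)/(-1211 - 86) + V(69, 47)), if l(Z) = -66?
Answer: -132236889/2594 ≈ -50978.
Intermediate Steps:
V(o, J) = 23/3 + o/6 (V(o, J) = 9 - ((11 + 1)/9 + ((5*o)*1)/(-30)) = 9 - (12*(1/9) + (5*o)*(-1/30)) = 9 - (4/3 - o/6) = 9 + (-4/3 + o/6) = 23/3 + o/6)
(-2733 + l(12))*((187 + 1050)/(-1211 - 86) + V(69, 47)) = (-2733 - 66)*((187 + 1050)/(-1211 - 86) + (23/3 + (1/6)*69)) = -2799*(1237/(-1297) + (23/3 + 23/2)) = -2799*(1237*(-1/1297) + 115/6) = -2799*(-1237/1297 + 115/6) = -2799*141733/7782 = -132236889/2594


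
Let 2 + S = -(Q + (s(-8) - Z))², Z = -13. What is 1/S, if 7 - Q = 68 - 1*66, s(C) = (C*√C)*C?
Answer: I/(6*(768*√2 + 5407*I)) ≈ 2.9629e-5 + 5.9516e-6*I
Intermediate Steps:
s(C) = C^(5/2) (s(C) = C^(3/2)*C = C^(5/2))
Q = 5 (Q = 7 - (68 - 1*66) = 7 - (68 - 66) = 7 - 1*2 = 7 - 2 = 5)
S = -2 - (18 + 128*I*√2)² (S = -2 - (5 + ((-8)^(5/2) - 1*(-13)))² = -2 - (5 + (128*I*√2 + 13))² = -2 - (5 + (13 + 128*I*√2))² = -2 - (18 + 128*I*√2)² ≈ 32442.0 - 6516.7*I)
1/S = 1/(32442 - 4608*I*√2)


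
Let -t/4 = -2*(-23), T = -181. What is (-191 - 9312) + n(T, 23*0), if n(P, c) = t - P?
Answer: -9506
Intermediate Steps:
t = -184 (t = -(-8)*(-23) = -4*46 = -184)
n(P, c) = -184 - P
(-191 - 9312) + n(T, 23*0) = (-191 - 9312) + (-184 - 1*(-181)) = -9503 + (-184 + 181) = -9503 - 3 = -9506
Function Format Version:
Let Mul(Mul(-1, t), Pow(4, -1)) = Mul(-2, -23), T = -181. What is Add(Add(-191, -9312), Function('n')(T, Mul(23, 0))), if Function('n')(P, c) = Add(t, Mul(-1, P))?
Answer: -9506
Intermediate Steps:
t = -184 (t = Mul(-4, Mul(-2, -23)) = Mul(-4, 46) = -184)
Function('n')(P, c) = Add(-184, Mul(-1, P))
Add(Add(-191, -9312), Function('n')(T, Mul(23, 0))) = Add(Add(-191, -9312), Add(-184, Mul(-1, -181))) = Add(-9503, Add(-184, 181)) = Add(-9503, -3) = -9506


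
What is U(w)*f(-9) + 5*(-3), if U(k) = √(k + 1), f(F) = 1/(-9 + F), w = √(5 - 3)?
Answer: -15 - √(1 + √2)/18 ≈ -15.086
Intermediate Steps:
w = √2 ≈ 1.4142
U(k) = √(1 + k)
U(w)*f(-9) + 5*(-3) = √(1 + √2)/(-9 - 9) + 5*(-3) = √(1 + √2)/(-18) - 15 = √(1 + √2)*(-1/18) - 15 = -√(1 + √2)/18 - 15 = -15 - √(1 + √2)/18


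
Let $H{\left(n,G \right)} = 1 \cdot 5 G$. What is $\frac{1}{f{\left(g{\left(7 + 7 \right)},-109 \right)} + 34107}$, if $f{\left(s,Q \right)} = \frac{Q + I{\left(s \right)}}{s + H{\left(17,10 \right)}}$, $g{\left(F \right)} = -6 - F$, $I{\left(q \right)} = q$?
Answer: $\frac{10}{341027} \approx 2.9323 \cdot 10^{-5}$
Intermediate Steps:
$H{\left(n,G \right)} = 5 G$
$f{\left(s,Q \right)} = \frac{Q + s}{50 + s}$ ($f{\left(s,Q \right)} = \frac{Q + s}{s + 5 \cdot 10} = \frac{Q + s}{s + 50} = \frac{Q + s}{50 + s}$)
$\frac{1}{f{\left(g{\left(7 + 7 \right)},-109 \right)} + 34107} = \frac{1}{\frac{-109 - 20}{50 - 20} + 34107} = \frac{1}{\frac{1}{30} \left(-129\right) + 34107} = \frac{1}{- \frac{43}{10} + 34107} = \frac{1}{\frac{341027}{10}} = \frac{10}{341027}$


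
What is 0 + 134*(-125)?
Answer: -16750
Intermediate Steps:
0 + 134*(-125) = 0 - 16750 = -16750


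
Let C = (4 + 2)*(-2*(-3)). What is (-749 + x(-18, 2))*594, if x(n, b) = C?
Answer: -423522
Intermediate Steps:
C = 36 (C = 6*6 = 36)
x(n, b) = 36
(-749 + x(-18, 2))*594 = (-749 + 36)*594 = -713*594 = -423522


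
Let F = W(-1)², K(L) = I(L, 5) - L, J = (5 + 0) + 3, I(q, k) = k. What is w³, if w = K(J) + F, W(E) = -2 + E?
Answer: 216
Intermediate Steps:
J = 8 (J = 5 + 3 = 8)
K(L) = 5 - L
F = 9 (F = (-2 - 1)² = (-3)² = 9)
w = 6 (w = (5 - 1*8) + 9 = (5 - 8) + 9 = -3 + 9 = 6)
w³ = 6³ = 216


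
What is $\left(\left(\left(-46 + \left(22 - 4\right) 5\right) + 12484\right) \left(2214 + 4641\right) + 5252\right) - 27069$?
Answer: $85857623$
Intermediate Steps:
$\left(\left(\left(-46 + \left(22 - 4\right) 5\right) + 12484\right) \left(2214 + 4641\right) + 5252\right) - 27069 = \left(\left(\left(-46 + 18 \cdot 5\right) + 12484\right) 6855 + 5252\right) - 27069 = \left(\left(\left(-46 + 90\right) + 12484\right) 6855 + 5252\right) - 27069 = \left(\left(44 + 12484\right) 6855 + 5252\right) - 27069 = \left(12528 \cdot 6855 + 5252\right) - 27069 = \left(85879440 + 5252\right) - 27069 = 85884692 - 27069 = 85857623$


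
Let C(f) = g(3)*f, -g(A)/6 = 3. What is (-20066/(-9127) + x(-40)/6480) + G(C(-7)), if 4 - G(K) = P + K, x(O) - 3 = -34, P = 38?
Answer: -9333128857/59142960 ≈ -157.81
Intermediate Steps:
x(O) = -31 (x(O) = 3 - 34 = -31)
g(A) = -18 (g(A) = -6*3 = -18)
C(f) = -18*f
G(K) = -34 - K (G(K) = 4 - (38 + K) = 4 + (-38 - K) = -34 - K)
(-20066/(-9127) + x(-40)/6480) + G(C(-7)) = (-20066/(-9127) - 31/6480) + (-34 - (-18)*(-7)) = (-20066*(-1/9127) - 31*1/6480) + (-34 - 1*126) = (20066/9127 - 31/6480) + (-34 - 126) = 129744743/59142960 - 160 = -9333128857/59142960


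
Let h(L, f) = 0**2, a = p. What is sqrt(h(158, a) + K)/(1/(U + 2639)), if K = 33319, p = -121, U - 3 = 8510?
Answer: 11152*sqrt(33319) ≈ 2.0356e+6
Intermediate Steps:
U = 8513 (U = 3 + 8510 = 8513)
a = -121
h(L, f) = 0
sqrt(h(158, a) + K)/(1/(U + 2639)) = sqrt(0 + 33319)/(1/(8513 + 2639)) = sqrt(33319)/(1/11152) = sqrt(33319)*11152 = 11152*sqrt(33319)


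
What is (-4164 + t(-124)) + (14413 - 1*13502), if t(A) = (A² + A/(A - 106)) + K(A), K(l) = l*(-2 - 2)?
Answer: 1451247/115 ≈ 12620.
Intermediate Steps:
K(l) = -4*l (K(l) = l*(-4) = -4*l)
t(A) = A² - 4*A + A/(-106 + A) (t(A) = (A² + A/(A - 106)) - 4*A = (A² + A/(-106 + A)) - 4*A = A² - 4*A + A/(-106 + A))
(-4164 + t(-124)) + (14413 - 1*13502) = (-4164 - 124*(425 + (-124)² - 110*(-124))/(-106 - 124)) + (14413 - 1*13502) = (-4164 - 124*(425 + 15376 + 13640)/(-230)) + (14413 - 13502) = (-4164 - 124*(-1/230)*29441) + 911 = (-4164 + 1825342/115) + 911 = 1346482/115 + 911 = 1451247/115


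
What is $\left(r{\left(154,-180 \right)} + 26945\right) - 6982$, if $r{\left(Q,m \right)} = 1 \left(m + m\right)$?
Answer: $19603$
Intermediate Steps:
$r{\left(Q,m \right)} = 2 m$ ($r{\left(Q,m \right)} = 1 \cdot 2 m = 2 m$)
$\left(r{\left(154,-180 \right)} + 26945\right) - 6982 = \left(2 \left(-180\right) + 26945\right) - 6982 = \left(-360 + 26945\right) - 6982 = 26585 - 6982 = 19603$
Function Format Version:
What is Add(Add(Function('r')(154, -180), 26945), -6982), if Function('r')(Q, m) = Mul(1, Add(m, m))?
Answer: 19603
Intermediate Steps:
Function('r')(Q, m) = Mul(2, m) (Function('r')(Q, m) = Mul(1, Mul(2, m)) = Mul(2, m))
Add(Add(Function('r')(154, -180), 26945), -6982) = Add(Add(Mul(2, -180), 26945), -6982) = Add(Add(-360, 26945), -6982) = Add(26585, -6982) = 19603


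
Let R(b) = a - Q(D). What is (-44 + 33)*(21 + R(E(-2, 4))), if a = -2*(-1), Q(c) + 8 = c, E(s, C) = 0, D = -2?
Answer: -363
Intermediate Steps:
Q(c) = -8 + c
a = 2
R(b) = 12 (R(b) = 2 - (-8 - 2) = 2 - 1*(-10) = 2 + 10 = 12)
(-44 + 33)*(21 + R(E(-2, 4))) = (-44 + 33)*(21 + 12) = -11*33 = -363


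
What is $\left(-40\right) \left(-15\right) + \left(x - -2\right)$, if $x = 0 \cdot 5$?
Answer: $602$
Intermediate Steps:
$x = 0$
$\left(-40\right) \left(-15\right) + \left(x - -2\right) = \left(-40\right) \left(-15\right) + \left(0 - -2\right) = 600 + \left(0 + 2\right) = 600 + 2 = 602$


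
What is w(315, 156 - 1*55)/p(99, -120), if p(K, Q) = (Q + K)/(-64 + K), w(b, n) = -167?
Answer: 835/3 ≈ 278.33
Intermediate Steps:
p(K, Q) = (K + Q)/(-64 + K)
w(315, 156 - 1*55)/p(99, -120) = -167*(-64 + 99)/(99 - 120) = -167/(-21/35) = -167/((1/35)*(-21)) = -167/(-⅗) = -167*(-5/3) = 835/3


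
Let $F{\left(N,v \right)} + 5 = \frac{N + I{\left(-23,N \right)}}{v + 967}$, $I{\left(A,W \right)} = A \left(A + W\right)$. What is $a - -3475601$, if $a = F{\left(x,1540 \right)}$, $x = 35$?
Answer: $\frac{8713318931}{2507} \approx 3.4756 \cdot 10^{6}$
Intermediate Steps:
$F{\left(N,v \right)} = -5 + \frac{529 - 22 N}{967 + v}$ ($F{\left(N,v \right)} = -5 + \frac{N - 23 \left(-23 + N\right)}{v + 967} = -5 + \frac{N - \left(-529 + 23 N\right)}{967 + v} = -5 + \frac{529 - 22 N}{967 + v}$)
$a = - \frac{12776}{2507}$ ($a = \frac{-4306 - 770 - 7700}{967 + 1540} = \frac{-4306 - 770 - 7700}{2507} = \frac{1}{2507} \left(-12776\right) = - \frac{12776}{2507} \approx -5.0961$)
$a - -3475601 = - \frac{12776}{2507} - -3475601 = - \frac{12776}{2507} + 3475601 = \frac{8713318931}{2507}$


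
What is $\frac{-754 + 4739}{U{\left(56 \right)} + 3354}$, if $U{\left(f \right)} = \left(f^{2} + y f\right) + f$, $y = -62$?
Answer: $\frac{3985}{3074} \approx 1.2964$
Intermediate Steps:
$U{\left(f \right)} = f^{2} - 61 f$ ($U{\left(f \right)} = \left(f^{2} - 62 f\right) + f = f^{2} - 61 f$)
$\frac{-754 + 4739}{U{\left(56 \right)} + 3354} = \frac{-754 + 4739}{56 \left(-61 + 56\right) + 3354} = \frac{3985}{56 \left(-5\right) + 3354} = \frac{3985}{-280 + 3354} = \frac{3985}{3074}$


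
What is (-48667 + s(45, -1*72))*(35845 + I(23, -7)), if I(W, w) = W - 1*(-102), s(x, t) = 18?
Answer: -1749904530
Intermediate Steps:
I(W, w) = 102 + W (I(W, w) = W + 102 = 102 + W)
(-48667 + s(45, -1*72))*(35845 + I(23, -7)) = (-48667 + 18)*(35845 + (102 + 23)) = -48649*(35845 + 125) = -48649*35970 = -1749904530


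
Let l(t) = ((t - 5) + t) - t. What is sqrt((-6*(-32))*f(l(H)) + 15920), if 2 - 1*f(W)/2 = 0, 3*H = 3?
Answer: 4*sqrt(1043) ≈ 129.18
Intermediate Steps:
H = 1 (H = (1/3)*3 = 1)
l(t) = -5 + t (l(t) = ((-5 + t) + t) - t = (-5 + 2*t) - t = -5 + t)
f(W) = 4 (f(W) = 4 - 2*0 = 4 + 0 = 4)
sqrt((-6*(-32))*f(l(H)) + 15920) = sqrt(-6*(-32)*4 + 15920) = sqrt(192*4 + 15920) = sqrt(768 + 15920) = sqrt(16688) = 4*sqrt(1043)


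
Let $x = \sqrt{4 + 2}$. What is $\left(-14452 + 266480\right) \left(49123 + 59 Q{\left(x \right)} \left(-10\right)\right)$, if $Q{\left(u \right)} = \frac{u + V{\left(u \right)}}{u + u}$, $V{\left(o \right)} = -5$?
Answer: $12306023184 + \frac{185870650 \sqrt{6}}{3} \approx 1.2458 \cdot 10^{10}$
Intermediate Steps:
$x = \sqrt{6} \approx 2.4495$
$Q{\left(u \right)} = \frac{-5 + u}{2 u}$ ($Q{\left(u \right)} = \frac{u - 5}{u + u} = \frac{-5 + u}{2 u}$)
$\left(-14452 + 266480\right) \left(49123 + 59 Q{\left(x \right)} \left(-10\right)\right) = \left(-14452 + 266480\right) \left(49123 + 59 \frac{-5 + \sqrt{6}}{2 \sqrt{6}} \left(-10\right)\right) = 252028 \left(49123 + 59 \frac{\frac{\sqrt{6}}{6} \left(-5 + \sqrt{6}\right)}{2} \left(-10\right)\right) = 252028 \left(49123 + 59 \frac{\sqrt{6} \left(-5 + \sqrt{6}\right)}{12} \left(-10\right)\right) = 252028 \left(49123 + \frac{59 \sqrt{6} \left(-5 + \sqrt{6}\right)}{12} \left(-10\right)\right) = 252028 \left(49123 - \frac{295 \sqrt{6} \left(-5 + \sqrt{6}\right)}{6}\right) = 12380371444 - \frac{37174130 \sqrt{6} \left(-5 + \sqrt{6}\right)}{3}$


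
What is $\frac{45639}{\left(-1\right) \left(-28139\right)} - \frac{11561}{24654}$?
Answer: $\frac{799868927}{693738906} \approx 1.153$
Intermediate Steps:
$\frac{45639}{\left(-1\right) \left(-28139\right)} - \frac{11561}{24654} = \frac{45639}{28139} - \frac{11561}{24654} = \frac{799868927}{693738906}$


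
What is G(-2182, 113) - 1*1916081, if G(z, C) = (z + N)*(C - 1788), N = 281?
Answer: 1268094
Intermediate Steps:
G(z, C) = (-1788 + C)*(281 + z) (G(z, C) = (z + 281)*(C - 1788) = (281 + z)*(-1788 + C) = (-1788 + C)*(281 + z))
G(-2182, 113) - 1*1916081 = (-502428 - 1788*(-2182) + 281*113 + 113*(-2182)) - 1*1916081 = (-502428 + 3901416 + 31753 - 246566) - 1916081 = 3184175 - 1916081 = 1268094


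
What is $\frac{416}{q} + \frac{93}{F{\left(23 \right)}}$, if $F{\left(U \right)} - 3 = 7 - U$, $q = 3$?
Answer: $\frac{5129}{39} \approx 131.51$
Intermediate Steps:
$F{\left(U \right)} = 10 - U$ ($F{\left(U \right)} = 3 - \left(-7 + U\right) = 10 - U$)
$\frac{416}{q} + \frac{93}{F{\left(23 \right)}} = \frac{416}{3} + \frac{93}{10 - 23} = 416 \cdot \frac{1}{3} + \frac{93}{10 - 23} = \frac{416}{3} + \frac{93}{-13} = \frac{416}{3} + 93 \left(- \frac{1}{13}\right) = \frac{416}{3} - \frac{93}{13} = \frac{5129}{39}$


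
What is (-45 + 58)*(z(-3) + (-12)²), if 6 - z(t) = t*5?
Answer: 2145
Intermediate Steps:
z(t) = 6 - 5*t (z(t) = 6 - t*5 = 6 - 5*t)
(-45 + 58)*(z(-3) + (-12)²) = (-45 + 58)*((6 - 5*(-3)) + (-12)²) = 13*((6 + 15) + 144) = 13*(21 + 144) = 13*165 = 2145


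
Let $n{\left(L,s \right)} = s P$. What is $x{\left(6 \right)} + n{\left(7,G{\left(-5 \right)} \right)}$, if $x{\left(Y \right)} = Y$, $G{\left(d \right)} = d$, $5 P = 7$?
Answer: $-1$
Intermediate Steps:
$P = \frac{7}{5}$ ($P = \frac{1}{5} \cdot 7 = \frac{7}{5} \approx 1.4$)
$n{\left(L,s \right)} = \frac{7 s}{5}$ ($n{\left(L,s \right)} = s \frac{7}{5} = \frac{7 s}{5}$)
$x{\left(6 \right)} + n{\left(7,G{\left(-5 \right)} \right)} = 6 + \frac{7}{5} \left(-5\right) = 6 - 7 = -1$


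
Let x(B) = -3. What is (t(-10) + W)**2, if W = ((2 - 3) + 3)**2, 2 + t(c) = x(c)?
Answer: 1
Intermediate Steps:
t(c) = -5 (t(c) = -2 - 3 = -5)
W = 4 (W = (-1 + 3)**2 = 2**2 = 4)
(t(-10) + W)**2 = (-5 + 4)**2 = (-1)**2 = 1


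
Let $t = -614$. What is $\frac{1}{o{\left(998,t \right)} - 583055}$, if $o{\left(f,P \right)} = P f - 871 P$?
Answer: $- \frac{1}{661033} \approx -1.5128 \cdot 10^{-6}$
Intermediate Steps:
$o{\left(f,P \right)} = - 871 P + P f$
$\frac{1}{o{\left(998,t \right)} - 583055} = \frac{1}{- 614 \left(-871 + 998\right) - 583055} = \frac{1}{\left(-614\right) 127 - 583055} = \frac{1}{-77978 - 583055} = \frac{1}{-661033} = - \frac{1}{661033}$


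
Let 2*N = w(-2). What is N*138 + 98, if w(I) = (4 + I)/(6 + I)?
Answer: 265/2 ≈ 132.50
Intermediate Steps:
w(I) = (4 + I)/(6 + I)
N = 1/4 (N = ((4 - 2)/(6 - 2))/2 = (2/4)/2 = ((1/4)*2)/2 = (1/2)*(1/2) = 1/4 ≈ 0.25000)
N*138 + 98 = (1/4)*138 + 98 = 69/2 + 98 = 265/2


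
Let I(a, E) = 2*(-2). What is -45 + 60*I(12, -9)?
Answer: -285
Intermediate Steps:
I(a, E) = -4
-45 + 60*I(12, -9) = -45 + 60*(-4) = -45 - 240 = -285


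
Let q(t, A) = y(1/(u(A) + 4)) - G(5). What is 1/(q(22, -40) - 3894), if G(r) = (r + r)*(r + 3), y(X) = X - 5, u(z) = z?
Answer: -36/143245 ≈ -0.00025132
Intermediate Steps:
y(X) = -5 + X
G(r) = 2*r*(3 + r) (G(r) = (2*r)*(3 + r) = 2*r*(3 + r))
q(t, A) = -85 + 1/(4 + A) (q(t, A) = (-5 + 1/(A + 4)) - 2*5*(3 + 5) = (-5 + 1/(4 + A)) - 2*5*8 = (-5 + 1/(4 + A)) - 1*80 = (-5 + 1/(4 + A)) - 80 = -85 + 1/(4 + A))
1/(q(22, -40) - 3894) = 1/((-339 - 85*(-40))/(4 - 40) - 3894) = 1/((-339 + 3400)/(-36) - 3894) = 1/(-1/36*3061 - 3894) = 1/(-3061/36 - 3894) = 1/(-143245/36) = -36/143245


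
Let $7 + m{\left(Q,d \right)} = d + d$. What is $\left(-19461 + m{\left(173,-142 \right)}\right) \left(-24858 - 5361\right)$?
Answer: $596885688$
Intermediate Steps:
$m{\left(Q,d \right)} = -7 + 2 d$ ($m{\left(Q,d \right)} = -7 + \left(d + d\right) = -7 + 2 d$)
$\left(-19461 + m{\left(173,-142 \right)}\right) \left(-24858 - 5361\right) = \left(-19461 + \left(-7 + 2 \left(-142\right)\right)\right) \left(-24858 - 5361\right) = \left(-19461 - 291\right) \left(-30219\right) = \left(-19752\right) \left(-30219\right) = 596885688$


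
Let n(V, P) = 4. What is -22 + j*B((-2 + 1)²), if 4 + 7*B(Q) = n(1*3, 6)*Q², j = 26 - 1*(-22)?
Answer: -22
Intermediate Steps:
j = 48 (j = 26 + 22 = 48)
B(Q) = -4/7 + 4*Q²/7 (B(Q) = -4/7 + (4*Q²)/7 = -4/7 + 4*Q²/7)
-22 + j*B((-2 + 1)²) = -22 + 48*(-4/7 + 4*((-2 + 1)²)²/7) = -22 + 48*(-4/7 + 4*((-1)²)²/7) = -22 + 48*(-4/7 + (4/7)*1²) = -22 + 48*(-4/7 + (4/7)*1) = -22 + 48*(-4/7 + 4/7) = -22 + 48*0 = -22 + 0 = -22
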